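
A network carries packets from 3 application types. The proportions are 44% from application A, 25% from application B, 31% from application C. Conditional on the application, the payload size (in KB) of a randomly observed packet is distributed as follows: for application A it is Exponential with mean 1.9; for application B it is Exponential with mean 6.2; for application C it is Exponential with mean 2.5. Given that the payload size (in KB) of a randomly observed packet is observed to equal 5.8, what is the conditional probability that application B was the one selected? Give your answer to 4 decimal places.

Likelihoods f(5.8 | ·): A: 0.0248602; B: 0.0632897; C: 0.0393094.
Posterior ∝ prior × likelihood. Numerator for B: 0.25·0.0632897 = 0.0158224.
Normalizing constant: 0.44·0.0248602 + 0.25·0.0632897 + 0.31·0.0393094 = 0.0389468.
P(B | observation) = 0.0158224 / 0.0389468 = 0.406257.

0.4063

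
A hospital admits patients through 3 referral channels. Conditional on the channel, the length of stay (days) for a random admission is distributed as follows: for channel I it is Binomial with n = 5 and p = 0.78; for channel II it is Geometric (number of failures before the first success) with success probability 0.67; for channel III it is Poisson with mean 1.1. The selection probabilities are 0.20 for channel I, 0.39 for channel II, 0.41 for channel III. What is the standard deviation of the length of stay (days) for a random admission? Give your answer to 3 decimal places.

Per component, I: μ=3.9, E[X²]=16.068; II: μ=0.492537, E[X²]=0.977723; III: μ=1.1, E[X²]=2.31.
E[X] = 0.2·3.9 + 0.39·0.492537 + 0.41·1.1 = 1.42309.
E[X²] = 0.2·16.068 + 0.39·0.977723 + 0.41·2.31 = 4.54201.
Var(X) = E[X²] − (E[X])² = 4.54201 − 2.02518 = 2.51683.
SD(X) = √2.51683 = 1.58645.

1.586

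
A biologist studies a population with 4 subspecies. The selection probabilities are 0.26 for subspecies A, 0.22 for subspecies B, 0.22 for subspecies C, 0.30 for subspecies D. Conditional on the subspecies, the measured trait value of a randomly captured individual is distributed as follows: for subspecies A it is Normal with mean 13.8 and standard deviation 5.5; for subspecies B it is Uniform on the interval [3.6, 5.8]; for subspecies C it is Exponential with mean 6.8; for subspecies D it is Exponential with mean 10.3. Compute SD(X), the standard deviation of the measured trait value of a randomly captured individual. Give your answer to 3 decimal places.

Per component, A: μ=13.8, E[X²]=220.69; B: μ=4.7, E[X²]=22.4933; C: μ=6.8, E[X²]=92.48; D: μ=10.3, E[X²]=212.18.
E[X] = 0.26·13.8 + 0.22·4.7 + 0.22·6.8 + 0.3·10.3 = 9.208.
E[X²] = 0.26·220.69 + 0.22·22.4933 + 0.22·92.48 + 0.3·212.18 = 146.328.
Var(X) = E[X²] − (E[X])² = 146.328 − 84.7873 = 61.5403.
SD(X) = √61.5403 = 7.84476.

7.845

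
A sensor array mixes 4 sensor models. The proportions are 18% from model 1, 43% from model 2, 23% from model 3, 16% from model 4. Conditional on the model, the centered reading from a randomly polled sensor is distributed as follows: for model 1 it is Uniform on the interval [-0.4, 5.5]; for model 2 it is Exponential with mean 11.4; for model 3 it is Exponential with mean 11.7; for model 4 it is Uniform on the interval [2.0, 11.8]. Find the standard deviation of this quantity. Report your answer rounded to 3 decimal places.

10.074

Per component, 1: μ=2.55, E[X²]=9.40333; 2: μ=11.4, E[X²]=259.92; 3: μ=11.7, E[X²]=273.78; 4: μ=6.9, E[X²]=55.6133.
E[X] = 0.18·2.55 + 0.43·11.4 + 0.23·11.7 + 0.16·6.9 = 9.156.
E[X²] = 0.18·9.40333 + 0.43·259.92 + 0.23·273.78 + 0.16·55.6133 = 185.326.
Var(X) = E[X²] − (E[X])² = 185.326 − 83.8323 = 101.493.
SD(X) = √101.493 = 10.0744.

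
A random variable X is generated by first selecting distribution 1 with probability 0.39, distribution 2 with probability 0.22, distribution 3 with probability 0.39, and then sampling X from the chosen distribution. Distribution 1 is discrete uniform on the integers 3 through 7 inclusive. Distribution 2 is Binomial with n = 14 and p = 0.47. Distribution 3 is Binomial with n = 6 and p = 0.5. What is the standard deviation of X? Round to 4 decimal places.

Per component, 1: μ=5, E[X²]=27; 2: μ=6.58, E[X²]=46.7838; 3: μ=3, E[X²]=10.5.
E[X] = 0.39·5 + 0.22·6.58 + 0.39·3 = 4.5676.
E[X²] = 0.39·27 + 0.22·46.7838 + 0.39·10.5 = 24.9174.
Var(X) = E[X²] − (E[X])² = 24.9174 − 20.863 = 4.05447.
SD(X) = √4.05447 = 2.01357.

2.0136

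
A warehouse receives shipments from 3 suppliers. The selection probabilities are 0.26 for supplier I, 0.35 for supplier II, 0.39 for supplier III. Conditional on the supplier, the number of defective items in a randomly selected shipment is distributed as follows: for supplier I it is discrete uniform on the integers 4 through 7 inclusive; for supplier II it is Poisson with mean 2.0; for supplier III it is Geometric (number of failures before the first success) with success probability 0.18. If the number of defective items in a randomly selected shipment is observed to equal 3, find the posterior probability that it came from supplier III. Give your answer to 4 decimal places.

0.3800

Likelihoods P(X=3 | ·): I: 0; II: 0.180447; III: 0.0992462.
Posterior ∝ prior × likelihood. Numerator for III: 0.39·0.0992462 = 0.038706.
Normalizing constant: 0.26·0 + 0.35·0.180447 + 0.39·0.0992462 = 0.101862.
P(III | observation) = 0.038706 / 0.101862 = 0.379983.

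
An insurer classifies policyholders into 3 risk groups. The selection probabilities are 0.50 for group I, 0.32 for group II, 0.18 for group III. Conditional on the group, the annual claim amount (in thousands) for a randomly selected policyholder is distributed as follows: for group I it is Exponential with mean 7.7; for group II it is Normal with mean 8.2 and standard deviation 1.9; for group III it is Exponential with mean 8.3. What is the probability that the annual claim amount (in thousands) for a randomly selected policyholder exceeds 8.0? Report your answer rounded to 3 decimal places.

0.419

Conditional on each group, P(X > 8.0): I: 0.353822; II: 0.541917; III: 0.38142.
By total probability, P(X > 8.0) = 0.5·0.353822 + 0.32·0.541917 + 0.18·0.38142 = 0.41898.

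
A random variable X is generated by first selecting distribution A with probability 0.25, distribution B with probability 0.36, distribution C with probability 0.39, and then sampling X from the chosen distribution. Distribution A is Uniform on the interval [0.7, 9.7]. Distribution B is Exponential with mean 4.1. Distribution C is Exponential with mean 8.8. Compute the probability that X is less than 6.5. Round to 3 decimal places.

Conditional on each component, P(X < 6.5): A: 0.644444; B: 0.795127; C: 0.522235.
By total probability, P(X < 6.5) = 0.25·0.644444 + 0.36·0.795127 + 0.39·0.522235 = 0.651029.

0.651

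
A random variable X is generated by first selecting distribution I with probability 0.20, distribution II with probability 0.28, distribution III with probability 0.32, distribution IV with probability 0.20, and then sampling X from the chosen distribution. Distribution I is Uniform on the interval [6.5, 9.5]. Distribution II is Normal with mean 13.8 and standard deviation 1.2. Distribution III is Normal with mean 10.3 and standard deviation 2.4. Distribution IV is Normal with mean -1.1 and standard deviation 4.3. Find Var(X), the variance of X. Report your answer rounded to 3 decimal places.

33.477

Per component, I: μ=8, E[X²]=64.75; II: μ=13.8, E[X²]=191.88; III: μ=10.3, E[X²]=111.85; IV: μ=-1.1, E[X²]=19.7.
E[X] = 0.2·8 + 0.28·13.8 + 0.32·10.3 + 0.2·-1.1 = 8.54.
E[X²] = 0.2·64.75 + 0.28·191.88 + 0.32·111.85 + 0.2·19.7 = 106.408.
Var(X) = E[X²] − (E[X])² = 106.408 − 72.9316 = 33.4768.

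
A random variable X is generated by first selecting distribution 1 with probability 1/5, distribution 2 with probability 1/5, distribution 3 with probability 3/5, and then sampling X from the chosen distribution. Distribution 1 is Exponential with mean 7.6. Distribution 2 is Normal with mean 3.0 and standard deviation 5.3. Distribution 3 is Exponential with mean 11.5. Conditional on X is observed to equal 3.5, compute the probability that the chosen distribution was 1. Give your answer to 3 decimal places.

Likelihoods f(3.5 | ·): 1: 0.0830199; 2: 0.0749379; 3: 0.0641395.
Posterior ∝ prior × likelihood. Numerator for 1: 0.2·0.0830199 = 0.016604.
Normalizing constant: 0.2·0.0830199 + 0.2·0.0749379 + 0.6·0.0641395 = 0.0700753.
P(1 | observation) = 0.016604 / 0.0700753 = 0.236945.

0.237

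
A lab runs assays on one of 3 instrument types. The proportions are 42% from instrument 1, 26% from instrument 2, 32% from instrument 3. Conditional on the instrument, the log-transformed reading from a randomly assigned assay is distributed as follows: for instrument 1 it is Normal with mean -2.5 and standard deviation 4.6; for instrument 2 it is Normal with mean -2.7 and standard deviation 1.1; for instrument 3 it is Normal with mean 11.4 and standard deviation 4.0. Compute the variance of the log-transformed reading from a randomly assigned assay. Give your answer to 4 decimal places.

56.8346

Per component, 1: μ=-2.5, E[X²]=27.41; 2: μ=-2.7, E[X²]=8.5; 3: μ=11.4, E[X²]=145.96.
E[X] = 0.42·-2.5 + 0.26·-2.7 + 0.32·11.4 = 1.896.
E[X²] = 0.42·27.41 + 0.26·8.5 + 0.32·145.96 = 60.4294.
Var(X) = E[X²] − (E[X])² = 60.4294 − 3.59482 = 56.8346.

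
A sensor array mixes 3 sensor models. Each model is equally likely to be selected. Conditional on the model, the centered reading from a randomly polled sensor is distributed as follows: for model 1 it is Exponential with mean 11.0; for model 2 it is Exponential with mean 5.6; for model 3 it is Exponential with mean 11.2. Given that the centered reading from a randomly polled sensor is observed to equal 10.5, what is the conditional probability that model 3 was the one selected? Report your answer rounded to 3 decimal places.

Likelihoods f(10.5 | ·): 1: 0.0349988; 2: 0.0273848; 3: 0.0349648.
Posterior ∝ prior × likelihood. Numerator for 3: 0.333333·0.0349648 = 0.0116549.
Normalizing constant: 0.333333·0.0349988 + 0.333333·0.0273848 + 0.333333·0.0349648 = 0.0324495.
P(3 | observation) = 0.0116549 / 0.0324495 = 0.359172.

0.359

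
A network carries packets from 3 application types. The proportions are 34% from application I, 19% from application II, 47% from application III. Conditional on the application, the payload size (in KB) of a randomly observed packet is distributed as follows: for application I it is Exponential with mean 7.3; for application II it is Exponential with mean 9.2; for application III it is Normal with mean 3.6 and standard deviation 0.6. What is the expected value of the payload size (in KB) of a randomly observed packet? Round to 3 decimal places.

Component means — I: 7.3; II: 9.2; III: 3.6.
E[X] = 0.34·7.3 + 0.19·9.2 + 0.47·3.6 = 5.922.

5.922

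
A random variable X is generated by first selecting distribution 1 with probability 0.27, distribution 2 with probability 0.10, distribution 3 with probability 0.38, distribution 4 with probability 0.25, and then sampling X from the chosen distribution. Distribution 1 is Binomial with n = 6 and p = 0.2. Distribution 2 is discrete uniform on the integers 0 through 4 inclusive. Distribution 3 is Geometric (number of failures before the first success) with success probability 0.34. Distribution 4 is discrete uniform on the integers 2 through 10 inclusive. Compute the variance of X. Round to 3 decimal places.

7.889

Per component, 1: μ=1.2, E[X²]=2.4; 2: μ=2, E[X²]=6; 3: μ=1.94118, E[X²]=9.47751; 4: μ=6, E[X²]=42.6667.
E[X] = 0.27·1.2 + 0.1·2 + 0.38·1.94118 + 0.25·6 = 2.76165.
E[X²] = 0.27·2.4 + 0.1·6 + 0.38·9.47751 + 0.25·42.6667 = 15.5161.
Var(X) = E[X²] − (E[X])² = 15.5161 − 7.62669 = 7.88943.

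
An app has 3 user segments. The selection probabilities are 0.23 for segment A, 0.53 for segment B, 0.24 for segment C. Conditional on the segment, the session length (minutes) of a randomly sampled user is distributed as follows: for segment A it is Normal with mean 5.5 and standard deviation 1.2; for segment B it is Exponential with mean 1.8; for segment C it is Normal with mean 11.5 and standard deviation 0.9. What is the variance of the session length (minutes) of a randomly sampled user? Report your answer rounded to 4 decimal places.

Per component, A: μ=5.5, E[X²]=31.69; B: μ=1.8, E[X²]=6.48; C: μ=11.5, E[X²]=133.06.
E[X] = 0.23·5.5 + 0.53·1.8 + 0.24·11.5 = 4.979.
E[X²] = 0.23·31.69 + 0.53·6.48 + 0.24·133.06 = 42.6575.
Var(X) = E[X²] − (E[X])² = 42.6575 − 24.7904 = 17.8671.

17.8671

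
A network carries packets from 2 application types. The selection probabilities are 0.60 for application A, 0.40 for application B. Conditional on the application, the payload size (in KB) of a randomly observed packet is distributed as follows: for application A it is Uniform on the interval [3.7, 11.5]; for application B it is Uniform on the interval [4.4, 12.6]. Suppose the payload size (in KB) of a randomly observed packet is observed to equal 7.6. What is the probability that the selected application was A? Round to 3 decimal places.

Likelihoods f(7.6 | ·): A: 0.128205; B: 0.121951.
Posterior ∝ prior × likelihood. Numerator for A: 0.6·0.128205 = 0.0769231.
Normalizing constant: 0.6·0.128205 + 0.4·0.121951 = 0.125704.
P(A | observation) = 0.0769231 / 0.125704 = 0.61194.

0.612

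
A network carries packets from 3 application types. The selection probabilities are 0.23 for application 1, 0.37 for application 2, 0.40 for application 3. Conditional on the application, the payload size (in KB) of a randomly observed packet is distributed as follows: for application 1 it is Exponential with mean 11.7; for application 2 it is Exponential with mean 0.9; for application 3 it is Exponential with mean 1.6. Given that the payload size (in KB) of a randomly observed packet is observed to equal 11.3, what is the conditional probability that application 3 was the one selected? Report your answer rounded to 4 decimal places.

Likelihoods f(11.3 | ·): 1: 0.0325362; 2: 3.91696e-06; 3: 0.000535396.
Posterior ∝ prior × likelihood. Numerator for 3: 0.4·0.000535396 = 0.000214158.
Normalizing constant: 0.23·0.0325362 + 0.37·3.91696e-06 + 0.4·0.000535396 = 0.00769894.
P(3 | observation) = 0.000214158 / 0.00769894 = 0.0278166.

0.0278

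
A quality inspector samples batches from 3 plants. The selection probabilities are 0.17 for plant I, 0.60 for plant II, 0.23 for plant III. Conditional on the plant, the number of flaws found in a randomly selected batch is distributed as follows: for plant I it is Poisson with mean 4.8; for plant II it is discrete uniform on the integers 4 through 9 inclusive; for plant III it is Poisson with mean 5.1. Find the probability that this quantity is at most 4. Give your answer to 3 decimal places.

Conditional on each plant, P(X ≤ 4): I: 0.476259; II: 0.166667; III: 0.423125.
By total probability, P(X ≤ 4) = 0.17·0.476259 + 0.6·0.166667 + 0.23·0.423125 = 0.278283.

0.278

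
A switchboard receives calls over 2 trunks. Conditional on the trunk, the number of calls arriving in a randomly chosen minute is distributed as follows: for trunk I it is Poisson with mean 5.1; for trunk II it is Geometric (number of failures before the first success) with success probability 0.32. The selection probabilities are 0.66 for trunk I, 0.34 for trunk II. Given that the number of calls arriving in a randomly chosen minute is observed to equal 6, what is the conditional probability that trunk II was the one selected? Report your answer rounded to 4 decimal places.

0.0986

Likelihoods P(X=6 | ·): I: 0.149; II: 0.0316376.
Posterior ∝ prior × likelihood. Numerator for II: 0.34·0.0316376 = 0.0107568.
Normalizing constant: 0.66·0.149 + 0.34·0.0316376 = 0.109097.
P(II | observation) = 0.0107568 / 0.109097 = 0.0985984.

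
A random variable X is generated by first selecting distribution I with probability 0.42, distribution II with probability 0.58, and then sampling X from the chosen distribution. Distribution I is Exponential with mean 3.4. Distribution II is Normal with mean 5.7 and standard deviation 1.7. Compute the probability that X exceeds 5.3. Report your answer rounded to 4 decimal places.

Conditional on each component, P(X > 5.3): I: 0.210383; II: 0.59301.
By total probability, P(X > 5.3) = 0.42·0.210383 + 0.58·0.59301 = 0.432307.

0.4323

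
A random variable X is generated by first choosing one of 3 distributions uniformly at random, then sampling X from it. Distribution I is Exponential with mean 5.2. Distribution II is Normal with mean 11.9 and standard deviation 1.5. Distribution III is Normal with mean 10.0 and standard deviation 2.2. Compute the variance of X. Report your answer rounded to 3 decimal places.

19.326

Per component, I: μ=5.2, E[X²]=54.08; II: μ=11.9, E[X²]=143.86; III: μ=10, E[X²]=104.84.
E[X] = 0.333333·5.2 + 0.333333·11.9 + 0.333333·10 = 9.03333.
E[X²] = 0.333333·54.08 + 0.333333·143.86 + 0.333333·104.84 = 100.927.
Var(X) = E[X²] − (E[X])² = 100.927 − 81.6011 = 19.3256.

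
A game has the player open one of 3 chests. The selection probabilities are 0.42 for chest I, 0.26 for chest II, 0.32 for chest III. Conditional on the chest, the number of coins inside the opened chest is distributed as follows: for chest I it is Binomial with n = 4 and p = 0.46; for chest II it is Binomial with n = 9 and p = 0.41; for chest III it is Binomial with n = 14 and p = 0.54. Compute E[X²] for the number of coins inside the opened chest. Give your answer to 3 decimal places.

For each component E[X²] = Var + (mean)², giving I: 4.3792; II: 15.7932; III: 60.6312.
Overall E[X²] = 0.42·4.3792 + 0.26·15.7932 + 0.32·60.6312 = 25.3475.

25.347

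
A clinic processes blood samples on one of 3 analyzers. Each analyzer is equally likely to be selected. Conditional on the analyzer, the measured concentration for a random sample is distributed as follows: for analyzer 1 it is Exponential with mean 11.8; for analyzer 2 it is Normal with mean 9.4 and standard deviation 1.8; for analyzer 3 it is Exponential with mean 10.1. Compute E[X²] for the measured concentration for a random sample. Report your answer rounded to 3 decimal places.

For each component E[X²] = Var + (mean)², giving 1: 278.48; 2: 91.6; 3: 204.02.
Overall E[X²] = 0.333333·278.48 + 0.333333·91.6 + 0.333333·204.02 = 191.367.

191.367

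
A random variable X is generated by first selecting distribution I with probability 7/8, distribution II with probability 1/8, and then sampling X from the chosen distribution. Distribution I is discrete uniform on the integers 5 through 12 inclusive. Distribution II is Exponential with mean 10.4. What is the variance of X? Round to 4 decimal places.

18.5086

Per component, I: μ=8.5, E[X²]=77.5; II: μ=10.4, E[X²]=216.32.
E[X] = 0.875·8.5 + 0.125·10.4 = 8.7375.
E[X²] = 0.875·77.5 + 0.125·216.32 = 94.8525.
Var(X) = E[X²] − (E[X])² = 94.8525 − 76.3439 = 18.5086.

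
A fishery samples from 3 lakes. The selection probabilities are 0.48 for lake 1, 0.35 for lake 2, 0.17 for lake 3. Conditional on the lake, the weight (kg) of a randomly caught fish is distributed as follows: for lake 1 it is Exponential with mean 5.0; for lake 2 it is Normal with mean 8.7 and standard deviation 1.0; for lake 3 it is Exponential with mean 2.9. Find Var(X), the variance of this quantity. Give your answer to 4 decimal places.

18.4411

Per component, 1: μ=5, E[X²]=50; 2: μ=8.7, E[X²]=76.69; 3: μ=2.9, E[X²]=16.82.
E[X] = 0.48·5 + 0.35·8.7 + 0.17·2.9 = 5.938.
E[X²] = 0.48·50 + 0.35·76.69 + 0.17·16.82 = 53.7009.
Var(X) = E[X²] − (E[X])² = 53.7009 − 35.2598 = 18.4411.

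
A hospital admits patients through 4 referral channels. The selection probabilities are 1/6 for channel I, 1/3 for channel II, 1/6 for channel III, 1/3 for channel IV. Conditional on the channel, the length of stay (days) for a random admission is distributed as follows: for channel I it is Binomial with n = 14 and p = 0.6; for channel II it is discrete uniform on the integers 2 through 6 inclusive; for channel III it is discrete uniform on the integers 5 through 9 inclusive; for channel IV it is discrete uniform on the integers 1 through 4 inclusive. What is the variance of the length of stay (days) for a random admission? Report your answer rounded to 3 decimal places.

6.916

Per component, I: μ=8.4, E[X²]=73.92; II: μ=4, E[X²]=18; III: μ=7, E[X²]=51; IV: μ=2.5, E[X²]=7.5.
E[X] = 0.166667·8.4 + 0.333333·4 + 0.166667·7 + 0.333333·2.5 = 4.73333.
E[X²] = 0.166667·73.92 + 0.333333·18 + 0.166667·51 + 0.333333·7.5 = 29.32.
Var(X) = E[X²] − (E[X])² = 29.32 − 22.4044 = 6.91556.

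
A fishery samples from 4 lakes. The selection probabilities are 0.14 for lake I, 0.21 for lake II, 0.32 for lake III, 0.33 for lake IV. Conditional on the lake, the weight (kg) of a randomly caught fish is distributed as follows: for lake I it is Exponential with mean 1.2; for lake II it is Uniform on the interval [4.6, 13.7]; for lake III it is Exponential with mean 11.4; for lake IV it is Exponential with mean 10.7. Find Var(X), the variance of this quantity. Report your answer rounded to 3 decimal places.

92.267

Per component, I: μ=1.2, E[X²]=2.88; II: μ=9.15, E[X²]=90.6233; III: μ=11.4, E[X²]=259.92; IV: μ=10.7, E[X²]=228.98.
E[X] = 0.14·1.2 + 0.21·9.15 + 0.32·11.4 + 0.33·10.7 = 9.2685.
E[X²] = 0.14·2.88 + 0.21·90.6233 + 0.32·259.92 + 0.33·228.98 = 178.172.
Var(X) = E[X²] − (E[X])² = 178.172 − 85.9051 = 92.2668.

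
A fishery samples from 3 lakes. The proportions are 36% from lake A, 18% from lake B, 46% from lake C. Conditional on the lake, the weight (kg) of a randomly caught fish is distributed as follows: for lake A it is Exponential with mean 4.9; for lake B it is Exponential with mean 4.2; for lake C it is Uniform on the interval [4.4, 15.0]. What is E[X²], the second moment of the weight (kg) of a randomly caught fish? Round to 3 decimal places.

For each component E[X²] = Var + (mean)², giving A: 48.02; B: 35.28; C: 103.453.
Overall E[X²] = 0.36·48.02 + 0.18·35.28 + 0.46·103.453 = 71.2261.

71.226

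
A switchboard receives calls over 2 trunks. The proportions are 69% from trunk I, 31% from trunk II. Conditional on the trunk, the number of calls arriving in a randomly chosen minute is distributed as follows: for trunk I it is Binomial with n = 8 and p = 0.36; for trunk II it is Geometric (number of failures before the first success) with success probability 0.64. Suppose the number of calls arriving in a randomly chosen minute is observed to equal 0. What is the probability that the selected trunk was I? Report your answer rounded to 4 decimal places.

0.0892

Likelihoods P(X=0 | ·): I: 0.0281475; II: 0.64.
Posterior ∝ prior × likelihood. Numerator for I: 0.69·0.0281475 = 0.0194218.
Normalizing constant: 0.69·0.0281475 + 0.31·0.64 = 0.217822.
P(I | observation) = 0.0194218 / 0.217822 = 0.0891636.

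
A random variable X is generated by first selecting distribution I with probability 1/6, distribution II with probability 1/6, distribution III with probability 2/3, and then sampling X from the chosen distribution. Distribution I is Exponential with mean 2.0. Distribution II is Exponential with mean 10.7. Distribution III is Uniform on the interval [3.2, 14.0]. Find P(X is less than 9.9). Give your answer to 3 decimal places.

Conditional on each component, P(X < 9.9): I: 0.992917; II: 0.603561; III: 0.62037.
By total probability, P(X < 9.9) = 0.166667·0.992917 + 0.166667·0.603561 + 0.666667·0.62037 = 0.67966.

0.680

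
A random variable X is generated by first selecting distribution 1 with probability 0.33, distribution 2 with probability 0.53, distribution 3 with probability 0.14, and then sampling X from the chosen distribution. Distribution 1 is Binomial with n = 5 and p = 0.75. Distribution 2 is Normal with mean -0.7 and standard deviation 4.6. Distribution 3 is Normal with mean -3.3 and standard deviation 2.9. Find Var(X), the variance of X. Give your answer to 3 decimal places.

18.963

Per component, 1: μ=3.75, E[X²]=15; 2: μ=-0.7, E[X²]=21.65; 3: μ=-3.3, E[X²]=19.3.
E[X] = 0.33·3.75 + 0.53·-0.7 + 0.14·-3.3 = 0.4045.
E[X²] = 0.33·15 + 0.53·21.65 + 0.14·19.3 = 19.1265.
Var(X) = E[X²] − (E[X])² = 19.1265 − 0.16362 = 18.9629.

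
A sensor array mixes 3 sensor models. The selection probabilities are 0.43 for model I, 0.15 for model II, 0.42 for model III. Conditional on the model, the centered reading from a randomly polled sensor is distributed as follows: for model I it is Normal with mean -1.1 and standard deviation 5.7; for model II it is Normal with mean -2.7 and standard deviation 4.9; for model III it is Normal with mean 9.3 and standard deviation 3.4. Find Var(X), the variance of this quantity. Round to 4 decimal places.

51.1982

Per component, I: μ=-1.1, E[X²]=33.7; II: μ=-2.7, E[X²]=31.3; III: μ=9.3, E[X²]=98.05.
E[X] = 0.43·-1.1 + 0.15·-2.7 + 0.42·9.3 = 3.028.
E[X²] = 0.43·33.7 + 0.15·31.3 + 0.42·98.05 = 60.367.
Var(X) = E[X²] − (E[X])² = 60.367 − 9.16878 = 51.1982.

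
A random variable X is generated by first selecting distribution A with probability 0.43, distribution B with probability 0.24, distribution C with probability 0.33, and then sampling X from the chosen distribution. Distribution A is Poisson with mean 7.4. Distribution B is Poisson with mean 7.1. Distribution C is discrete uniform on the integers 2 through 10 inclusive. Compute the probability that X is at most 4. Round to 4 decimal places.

0.2094

Conditional on each component, P(X ≤ 4): A: 0.139525; B: 0.164063; C: 0.333333.
By total probability, P(X ≤ 4) = 0.43·0.139525 + 0.24·0.164063 + 0.33·0.333333 = 0.209371.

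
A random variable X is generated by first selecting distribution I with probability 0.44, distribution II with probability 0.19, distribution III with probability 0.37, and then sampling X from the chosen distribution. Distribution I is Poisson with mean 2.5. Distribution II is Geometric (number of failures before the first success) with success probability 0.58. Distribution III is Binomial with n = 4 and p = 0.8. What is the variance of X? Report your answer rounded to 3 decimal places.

Per component, I: μ=2.5, E[X²]=8.75; II: μ=0.724138, E[X²]=1.77289; III: μ=3.2, E[X²]=10.88.
E[X] = 0.44·2.5 + 0.19·0.724138 + 0.37·3.2 = 2.42159.
E[X²] = 0.44·8.75 + 0.19·1.77289 + 0.37·10.88 = 8.21245.
Var(X) = E[X²] − (E[X])² = 8.21245 − 5.86408 = 2.34837.

2.348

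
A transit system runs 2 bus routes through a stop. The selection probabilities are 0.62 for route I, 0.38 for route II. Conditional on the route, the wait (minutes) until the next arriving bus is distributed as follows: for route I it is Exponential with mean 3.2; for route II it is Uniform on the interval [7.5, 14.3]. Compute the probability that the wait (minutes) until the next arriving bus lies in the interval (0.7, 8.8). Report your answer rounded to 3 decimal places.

0.531

Conditional on each route, P(0.7 < X < 8.8): I: 0.739595; II: 0.191176.
By total probability, P(0.7 < X < 8.8) = 0.62·0.739595 + 0.38·0.191176 = 0.531196.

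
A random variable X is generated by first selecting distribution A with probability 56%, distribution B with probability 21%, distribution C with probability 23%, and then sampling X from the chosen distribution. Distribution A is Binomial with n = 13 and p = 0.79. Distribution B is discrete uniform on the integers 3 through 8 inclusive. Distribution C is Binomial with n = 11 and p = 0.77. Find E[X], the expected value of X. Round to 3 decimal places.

Component means — A: 10.27; B: 5.5; C: 8.47.
E[X] = 0.56·10.27 + 0.21·5.5 + 0.23·8.47 = 8.8543.

8.854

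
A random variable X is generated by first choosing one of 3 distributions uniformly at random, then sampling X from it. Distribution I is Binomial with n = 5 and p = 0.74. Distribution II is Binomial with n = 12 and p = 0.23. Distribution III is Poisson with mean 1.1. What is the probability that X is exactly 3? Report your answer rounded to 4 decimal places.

0.2008

Conditional on each component, P(X = 3): I: 0.273931; II: 0.254696; III: 0.0738419.
By total probability, P(X = 3) = 0.333333·0.273931 + 0.333333·0.254696 + 0.333333·0.0738419 = 0.200823.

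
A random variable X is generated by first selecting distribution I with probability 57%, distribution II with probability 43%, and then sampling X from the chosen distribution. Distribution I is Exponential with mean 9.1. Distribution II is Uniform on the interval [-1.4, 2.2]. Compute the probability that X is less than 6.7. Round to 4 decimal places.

0.7270

Conditional on each component, P(X < 6.7): I: 0.5211; II: 1.
By total probability, P(X < 6.7) = 0.57·0.5211 + 0.43·1 = 0.727027.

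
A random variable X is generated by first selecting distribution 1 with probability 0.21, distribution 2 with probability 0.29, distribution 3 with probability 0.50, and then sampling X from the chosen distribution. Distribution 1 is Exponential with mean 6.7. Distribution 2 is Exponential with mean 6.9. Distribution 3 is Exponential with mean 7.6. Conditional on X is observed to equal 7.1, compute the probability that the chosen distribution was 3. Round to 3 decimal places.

Likelihoods f(7.1 | ·): 1: 0.0517253; 2: 0.0517927; 3: 0.0516968.
Posterior ∝ prior × likelihood. Numerator for 3: 0.5·0.0516968 = 0.0258484.
Normalizing constant: 0.21·0.0517253 + 0.29·0.0517927 + 0.5·0.0516968 = 0.0517306.
P(3 | observation) = 0.0258484 / 0.0517306 = 0.499674.

0.500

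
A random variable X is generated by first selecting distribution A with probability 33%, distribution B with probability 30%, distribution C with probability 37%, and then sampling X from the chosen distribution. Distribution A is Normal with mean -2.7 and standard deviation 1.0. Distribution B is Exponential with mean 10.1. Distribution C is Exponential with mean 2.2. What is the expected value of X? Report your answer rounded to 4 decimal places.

Component means — A: -2.7; B: 10.1; C: 2.2.
E[X] = 0.33·-2.7 + 0.3·10.1 + 0.37·2.2 = 2.953.

2.9530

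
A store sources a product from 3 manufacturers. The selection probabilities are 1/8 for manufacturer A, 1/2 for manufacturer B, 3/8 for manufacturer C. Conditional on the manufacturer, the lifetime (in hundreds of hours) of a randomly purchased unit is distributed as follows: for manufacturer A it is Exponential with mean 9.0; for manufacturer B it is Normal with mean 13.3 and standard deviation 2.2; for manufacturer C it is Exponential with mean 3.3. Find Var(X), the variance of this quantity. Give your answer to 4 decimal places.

38.0573

Per component, A: μ=9, E[X²]=162; B: μ=13.3, E[X²]=181.73; C: μ=3.3, E[X²]=21.78.
E[X] = 0.125·9 + 0.5·13.3 + 0.375·3.3 = 9.0125.
E[X²] = 0.125·162 + 0.5·181.73 + 0.375·21.78 = 119.283.
Var(X) = E[X²] − (E[X])² = 119.283 − 81.2252 = 38.0573.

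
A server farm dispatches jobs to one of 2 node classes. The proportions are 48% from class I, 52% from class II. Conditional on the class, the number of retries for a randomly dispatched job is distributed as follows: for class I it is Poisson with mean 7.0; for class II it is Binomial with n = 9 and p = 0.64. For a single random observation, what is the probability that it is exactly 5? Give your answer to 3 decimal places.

Conditional on each class, P(X = 5): I: 0.127717; II: 0.227238.
By total probability, P(X = 5) = 0.48·0.127717 + 0.52·0.227238 = 0.179468.

0.179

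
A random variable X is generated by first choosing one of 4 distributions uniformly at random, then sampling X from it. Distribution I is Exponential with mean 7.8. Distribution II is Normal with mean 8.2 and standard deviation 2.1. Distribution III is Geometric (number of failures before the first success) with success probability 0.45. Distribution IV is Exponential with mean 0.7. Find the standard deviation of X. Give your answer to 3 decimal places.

Per component, I: μ=7.8, E[X²]=121.68; II: μ=8.2, E[X²]=71.65; III: μ=1.22222, E[X²]=4.20988; IV: μ=0.7, E[X²]=0.98.
E[X] = 0.25·7.8 + 0.25·8.2 + 0.25·1.22222 + 0.25·0.7 = 4.48056.
E[X²] = 0.25·121.68 + 0.25·71.65 + 0.25·4.20988 + 0.25·0.98 = 49.63.
Var(X) = E[X²] − (E[X])² = 49.63 − 20.0754 = 29.5546.
SD(X) = √29.5546 = 5.43641.

5.436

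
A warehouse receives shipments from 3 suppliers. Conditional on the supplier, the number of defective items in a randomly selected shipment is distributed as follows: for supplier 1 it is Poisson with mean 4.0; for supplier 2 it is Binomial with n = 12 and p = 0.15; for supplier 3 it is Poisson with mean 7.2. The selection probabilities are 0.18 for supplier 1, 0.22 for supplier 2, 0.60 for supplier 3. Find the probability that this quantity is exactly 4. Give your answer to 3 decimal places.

Conditional on each supplier, P(X = 4): 1: 0.195367; 2: 0.0682844; 3: 0.0835985.
By total probability, P(X = 4) = 0.18·0.195367 + 0.22·0.0682844 + 0.6·0.0835985 = 0.100348.

0.100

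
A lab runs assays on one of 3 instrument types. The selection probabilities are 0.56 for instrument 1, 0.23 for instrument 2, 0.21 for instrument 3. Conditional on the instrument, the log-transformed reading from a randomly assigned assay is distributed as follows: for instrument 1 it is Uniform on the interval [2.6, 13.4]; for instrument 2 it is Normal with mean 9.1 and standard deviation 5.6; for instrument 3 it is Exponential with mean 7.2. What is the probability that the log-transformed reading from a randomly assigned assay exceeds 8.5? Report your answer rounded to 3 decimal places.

Conditional on each instrument, P(X > 8.5): 1: 0.453704; 2: 0.542662; 3: 0.307108.
By total probability, P(X > 8.5) = 0.56·0.453704 + 0.23·0.542662 + 0.21·0.307108 = 0.443379.

0.443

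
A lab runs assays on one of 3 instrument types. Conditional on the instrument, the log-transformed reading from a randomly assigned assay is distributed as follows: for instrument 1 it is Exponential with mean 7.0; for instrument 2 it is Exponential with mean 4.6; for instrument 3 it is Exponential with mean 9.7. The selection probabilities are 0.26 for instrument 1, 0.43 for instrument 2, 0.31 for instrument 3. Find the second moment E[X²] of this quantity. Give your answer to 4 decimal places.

For each component E[X²] = Var + (mean)², giving 1: 98; 2: 42.32; 3: 188.18.
Overall E[X²] = 0.26·98 + 0.43·42.32 + 0.31·188.18 = 102.013.

102.0134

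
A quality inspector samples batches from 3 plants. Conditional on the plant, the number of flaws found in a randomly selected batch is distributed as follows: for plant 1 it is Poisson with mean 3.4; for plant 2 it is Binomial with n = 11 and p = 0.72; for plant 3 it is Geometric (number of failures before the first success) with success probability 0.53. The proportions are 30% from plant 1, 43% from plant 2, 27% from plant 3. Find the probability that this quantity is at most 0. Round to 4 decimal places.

Conditional on each plant, P(X ≤ 0): 1: 0.0333733; 2: 8.29351e-07; 3: 0.53.
By total probability, P(X ≤ 0) = 0.3·0.0333733 + 0.43·8.29351e-07 + 0.27·0.53 = 0.153112.

0.1531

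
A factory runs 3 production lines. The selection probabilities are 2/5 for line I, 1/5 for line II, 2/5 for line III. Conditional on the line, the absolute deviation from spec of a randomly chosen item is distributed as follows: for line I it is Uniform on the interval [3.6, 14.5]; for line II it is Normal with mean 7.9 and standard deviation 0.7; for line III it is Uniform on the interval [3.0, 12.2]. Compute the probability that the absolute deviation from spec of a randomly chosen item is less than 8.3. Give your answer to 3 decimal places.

0.546

Conditional on each line, P(X < 8.3): I: 0.431193; II: 0.716145; III: 0.576087.
By total probability, P(X < 8.3) = 0.4·0.431193 + 0.2·0.716145 + 0.4·0.576087 = 0.546141.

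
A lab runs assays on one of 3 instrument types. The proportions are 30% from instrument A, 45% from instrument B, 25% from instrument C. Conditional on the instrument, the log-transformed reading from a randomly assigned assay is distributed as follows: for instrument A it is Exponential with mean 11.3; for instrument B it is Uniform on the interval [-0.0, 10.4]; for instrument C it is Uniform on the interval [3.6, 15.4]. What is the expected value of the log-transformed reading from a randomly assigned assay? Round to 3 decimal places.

8.105

Component means — A: 11.3; B: 5.2; C: 9.5.
E[X] = 0.3·11.3 + 0.45·5.2 + 0.25·9.5 = 8.105.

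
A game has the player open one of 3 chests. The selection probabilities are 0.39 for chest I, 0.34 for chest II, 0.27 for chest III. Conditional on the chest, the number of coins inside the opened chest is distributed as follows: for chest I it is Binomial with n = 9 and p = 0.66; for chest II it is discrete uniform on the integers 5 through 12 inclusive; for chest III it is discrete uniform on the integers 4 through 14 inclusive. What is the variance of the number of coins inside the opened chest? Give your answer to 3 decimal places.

Per component, I: μ=5.94, E[X²]=37.3032; II: μ=8.5, E[X²]=77.5; III: μ=9, E[X²]=91.
E[X] = 0.39·5.94 + 0.34·8.5 + 0.27·9 = 7.6366.
E[X²] = 0.39·37.3032 + 0.34·77.5 + 0.27·91 = 65.4682.
Var(X) = E[X²] − (E[X])² = 65.4682 − 58.3177 = 7.15059.

7.151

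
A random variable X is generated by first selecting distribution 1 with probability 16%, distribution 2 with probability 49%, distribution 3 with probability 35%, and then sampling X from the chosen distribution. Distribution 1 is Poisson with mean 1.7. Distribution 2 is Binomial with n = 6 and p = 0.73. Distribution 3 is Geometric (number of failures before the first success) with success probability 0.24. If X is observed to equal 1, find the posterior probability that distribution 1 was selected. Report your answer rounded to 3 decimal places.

0.426

Likelihoods P(X=1 | ·): 1: 0.310562; 2: 0.00628482; 3: 0.1824.
Posterior ∝ prior × likelihood. Numerator for 1: 0.16·0.310562 = 0.0496899.
Normalizing constant: 0.16·0.310562 + 0.49·0.00628482 + 0.35·0.1824 = 0.116609.
P(1 | observation) = 0.0496899 / 0.116609 = 0.426122.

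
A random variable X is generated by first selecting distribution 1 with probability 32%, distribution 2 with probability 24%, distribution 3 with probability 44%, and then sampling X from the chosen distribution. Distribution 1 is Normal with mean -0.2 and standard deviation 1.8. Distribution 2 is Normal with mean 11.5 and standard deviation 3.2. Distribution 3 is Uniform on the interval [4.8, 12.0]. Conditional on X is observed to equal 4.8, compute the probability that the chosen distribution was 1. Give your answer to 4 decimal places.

0.0227

Likelihoods f(4.8 | ·): 1: 0.00467863; 2: 0.0139262; 3: 0.138889.
Posterior ∝ prior × likelihood. Numerator for 1: 0.32·0.00467863 = 0.00149716.
Normalizing constant: 0.32·0.00467863 + 0.24·0.0139262 + 0.44·0.138889 = 0.0659506.
P(1 | observation) = 0.00149716 / 0.0659506 = 0.0227013.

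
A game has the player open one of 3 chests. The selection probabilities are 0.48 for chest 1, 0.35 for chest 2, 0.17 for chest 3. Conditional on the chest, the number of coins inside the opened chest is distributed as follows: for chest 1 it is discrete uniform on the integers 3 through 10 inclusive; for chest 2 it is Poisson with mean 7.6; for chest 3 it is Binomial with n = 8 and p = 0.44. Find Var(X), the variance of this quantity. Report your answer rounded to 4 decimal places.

7.4335

Per component, 1: μ=6.5, E[X²]=47.5; 2: μ=7.6, E[X²]=65.36; 3: μ=3.52, E[X²]=14.3616.
E[X] = 0.48·6.5 + 0.35·7.6 + 0.17·3.52 = 6.3784.
E[X²] = 0.48·47.5 + 0.35·65.36 + 0.17·14.3616 = 48.1175.
Var(X) = E[X²] − (E[X])² = 48.1175 − 40.684 = 7.43349.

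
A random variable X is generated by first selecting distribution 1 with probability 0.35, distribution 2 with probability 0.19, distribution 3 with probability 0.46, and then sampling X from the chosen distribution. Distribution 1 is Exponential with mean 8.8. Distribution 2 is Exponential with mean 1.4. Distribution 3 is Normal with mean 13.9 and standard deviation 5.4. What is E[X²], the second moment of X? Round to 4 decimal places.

157.2430

For each component E[X²] = Var + (mean)², giving 1: 154.88; 2: 3.92; 3: 222.37.
Overall E[X²] = 0.35·154.88 + 0.19·3.92 + 0.46·222.37 = 157.243.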